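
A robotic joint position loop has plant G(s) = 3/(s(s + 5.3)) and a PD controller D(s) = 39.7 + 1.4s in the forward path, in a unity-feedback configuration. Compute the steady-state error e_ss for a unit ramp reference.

The loop has one pole at the origin (type 1). Velocity error constant K_v = lim_{s→0} s·D(s)G(s) = 39.7·3/5.3 = 22.47.
Steady-state error to a unit ramp: e_ss = 1/K_v = 0.0445.

0.0445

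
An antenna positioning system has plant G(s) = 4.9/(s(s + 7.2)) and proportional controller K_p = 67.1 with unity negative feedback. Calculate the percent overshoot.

From 1 + K_pG(s) = 0: s² + 7.2s + 328.8 = 0 ⇒ ω_n = 18.13, ζ = 0.1985.
%OS = 100·exp(−πζ/√(1−ζ²)) = 100·exp(−π·0.1985/√0.9606) = 52.9%.

52.9%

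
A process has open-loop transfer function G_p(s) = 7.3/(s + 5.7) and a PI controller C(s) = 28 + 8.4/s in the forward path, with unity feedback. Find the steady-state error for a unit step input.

0

The open loop C(s)G_p(s) has a pole at the origin (type 1), so the static position error constant is infinite and e_ss = 1/(1+∞) = 0.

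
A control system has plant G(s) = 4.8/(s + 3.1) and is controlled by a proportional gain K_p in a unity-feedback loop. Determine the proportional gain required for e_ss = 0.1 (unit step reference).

K_p = 5.81

For a type-0 loop with proportional control, e_ss = 1/(1 + K_p·G(0)).
G(0) = 1.548. Require 1/(1 + K_p·1.548) = 0.1, so 1 + 1.548·K_p = 10.
K_p = (10 − 1)/1.548 = 5.81.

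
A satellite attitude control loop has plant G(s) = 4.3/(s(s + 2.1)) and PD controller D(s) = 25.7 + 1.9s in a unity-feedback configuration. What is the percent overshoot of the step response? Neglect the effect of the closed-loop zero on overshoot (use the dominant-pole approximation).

Forward path: (25.7 + 1.9s)·4.3/(s(s+2.1)). The closed-loop characteristic equation is s² + (2.1 + 4.3·1.9)s + 4.3·25.7 = 0.
That is s² + 10.27s + 110.5 = 0, so ω_n = 10.51 rad/s and ζ = 10.27/(2·10.51) = 0.4885.
%OS = 100·exp(−πζ/√(1−ζ²)) = 17.2%.

17.2%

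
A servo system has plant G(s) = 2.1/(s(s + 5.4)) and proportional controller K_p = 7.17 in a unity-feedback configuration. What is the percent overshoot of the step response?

Closed-loop characteristic equation: s² + 5.4s + 15.06 = 0, so ω_n = 3.88 rad/s and ζ = 5.4/(2·3.88) = 0.6958.
%OS = 100·exp(−πζ/√(1−ζ²)) = 100·exp(−π·0.6958/√0.5158) = 4.77%.

4.77%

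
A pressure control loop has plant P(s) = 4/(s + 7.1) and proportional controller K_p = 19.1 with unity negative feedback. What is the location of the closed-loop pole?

s = -83.5

Closed-loop transfer function: T(s) = K_p·P(s)/(1 + K_p·P(s)) = 76.4/(s + 7.1 + 76.4) = 76.4/(s + 83.5).
The closed-loop pole is at s = −83.5.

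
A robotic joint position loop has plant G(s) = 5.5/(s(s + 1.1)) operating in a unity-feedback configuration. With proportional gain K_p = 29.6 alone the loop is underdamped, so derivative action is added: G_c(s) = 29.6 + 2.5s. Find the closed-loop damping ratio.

ζ = 0.582

Forward path: (29.6 + 2.5s)·5.5/(s(s+1.1)). The closed-loop characteristic equation is s² + (1.1 + 5.5·2.5)s + 5.5·29.6 = 0.
That is s² + 14.85s + 162.8 = 0, so ω_n = 12.76 rad/s and ζ = 14.85/(2·12.76) = 0.5819.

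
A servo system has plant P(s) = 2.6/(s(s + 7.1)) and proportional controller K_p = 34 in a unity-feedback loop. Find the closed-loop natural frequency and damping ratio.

The closed-loop denominator is s(s+7.1) + 34·2.6 = s² + 7.1s + 88.4.
Matching s² + 2ζω_n s + ω_n²: ω_n = √88.4 = 9.402 rad/s and 2ζω_n = 7.1, so ζ = 7.1/(2·9.402) = 0.378.

ω_n = 9.4 rad/s, ζ = 0.378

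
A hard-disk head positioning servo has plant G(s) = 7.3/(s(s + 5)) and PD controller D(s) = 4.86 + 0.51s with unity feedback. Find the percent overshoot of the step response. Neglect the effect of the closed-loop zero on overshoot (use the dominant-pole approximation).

Forward path: (4.86 + 0.51s)·7.3/(s(s+5)). The closed-loop characteristic equation is s² + (5 + 7.3·0.51)s + 7.3·4.86 = 0.
That is s² + 8.723s + 35.48 = 0, so ω_n = 5.956 rad/s and ζ = 8.723/(2·5.956) = 0.7322.
%OS = 100·exp(−πζ/√(1−ζ²)) = 3.41%.

3.41%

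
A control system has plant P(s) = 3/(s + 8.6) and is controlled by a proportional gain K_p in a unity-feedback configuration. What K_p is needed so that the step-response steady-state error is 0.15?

K_p = 16.2

For a type-0 loop with proportional control, e_ss = 1/(1 + K_p·P(0)).
P(0) = 0.3488. Require 1/(1 + K_p·0.3488) = 0.15, so 1 + 0.3488·K_p = 6.667.
K_p = (6.667 − 1)/0.3488 = 16.2.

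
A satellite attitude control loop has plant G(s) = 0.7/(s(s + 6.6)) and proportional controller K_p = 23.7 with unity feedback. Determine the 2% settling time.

T_s ≈ 1.21 s

Closed-loop characteristic equation: s² + 6.6s + 16.59 = 0, so ω_n = 4.073 rad/s and ζ = 6.6/(2·4.073) = 0.8102.
2% settling time T_s ≈ 4/(ζω_n) = 4/3.3 = 1.21 s.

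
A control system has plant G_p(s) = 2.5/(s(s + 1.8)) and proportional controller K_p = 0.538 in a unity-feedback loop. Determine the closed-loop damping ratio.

ζ = 0.776

The closed-loop denominator is s(s+1.8) + 0.538·2.5 = s² + 1.8s + 1.345.
So ω_n² = 1.345 ⇒ ω_n = 1.16 rad/s, and ζ = 1.8/(2ω_n) = 0.776.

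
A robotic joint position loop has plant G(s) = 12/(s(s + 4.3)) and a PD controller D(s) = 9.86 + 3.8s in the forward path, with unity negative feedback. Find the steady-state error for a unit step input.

0

The open loop D(s)G(s) has a pole at the origin (type 1), so the static position error constant is infinite and e_ss = 1/(1+∞) = 0.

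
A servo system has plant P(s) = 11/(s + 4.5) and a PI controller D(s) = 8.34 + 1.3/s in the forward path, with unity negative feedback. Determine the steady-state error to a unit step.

0

The open loop D(s)P(s) has a pole at the origin (type 1), so the static position error constant is infinite and e_ss = 1/(1+∞) = 0.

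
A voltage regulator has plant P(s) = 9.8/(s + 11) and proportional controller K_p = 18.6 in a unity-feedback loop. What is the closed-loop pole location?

Closed-loop transfer function: T(s) = K_p·P(s)/(1 + K_p·P(s)) = 182.3/(s + 11 + 182.3) = 182.3/(s + 193.3).
The closed-loop pole is at s = −193.3.

s = -193.3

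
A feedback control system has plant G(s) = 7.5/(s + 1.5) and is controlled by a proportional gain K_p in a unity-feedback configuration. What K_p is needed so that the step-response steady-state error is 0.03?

The loop is type 0, so e_ss(step) = 1/(1 + K_pos) with K_pos = K_p·G(0).
G(0) = 5. Require 1/(1 + K_p·5) = 0.03, so 1 + 5·K_p = 33.33.
K_p = (33.33 − 1)/5 = 6.47.

K_p = 6.47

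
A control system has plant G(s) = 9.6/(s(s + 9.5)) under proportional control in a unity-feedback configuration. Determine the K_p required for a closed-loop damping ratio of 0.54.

K_p = 8.06

Closed-loop characteristic equation: s² + 9.5s + K_p·9.6 = 0.
So ω_n = √(9.6K_p) and 2ζω_n = 9.5, giving ζ = 9.5/(2√(9.6K_p)).
Setting ζ = 0.54: √(9.6K_p) = 9.5/(2·0.54) = 8.796, so K_p = 77.37/9.6 = 8.06.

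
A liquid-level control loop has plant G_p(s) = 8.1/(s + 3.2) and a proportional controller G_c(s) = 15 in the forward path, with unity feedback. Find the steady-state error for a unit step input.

0.0257

The loop is type 0. Static position error constant K_pos = G_c(0)·G_p(0) = 15·2.531 = 37.97.
Steady-state error to a unit step: e_ss = 1/(1+K_pos) = 1/38.97 = 0.0257.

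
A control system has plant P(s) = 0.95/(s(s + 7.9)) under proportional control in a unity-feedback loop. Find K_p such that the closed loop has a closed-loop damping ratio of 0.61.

K_p = 44.1

Closed-loop characteristic equation: s² + 7.9s + K_p·0.95 = 0.
So ω_n = √(0.95K_p) and 2ζω_n = 7.9, giving ζ = 7.9/(2√(0.95K_p)).
Setting ζ = 0.61: √(0.95K_p) = 7.9/(2·0.61) = 6.475, so K_p = 41.93/0.95 = 44.1.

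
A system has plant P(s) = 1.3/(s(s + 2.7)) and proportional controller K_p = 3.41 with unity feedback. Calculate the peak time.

The closed-loop denominator s² + 2.7s + 4.433 gives ω_n = √4.433 = 2.105 and ζ = 2.7/(2ω_n) = 0.6412.
Damped frequency ω_d = ω_n√(1−ζ²) = 1.616 rad/s, so peak time T_p = π/ω_d = 1.94 s.

T_p = 1.94 s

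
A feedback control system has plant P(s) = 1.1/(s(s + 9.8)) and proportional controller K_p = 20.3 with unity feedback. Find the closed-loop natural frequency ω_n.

ω_n = 4.73 rad/s

With unity feedback the closed-loop characteristic equation is s² + 9.8s + 20.3·1.1 = s² + 9.8s + 22.33 = 0.
Matching s² + 2ζω_n s + ω_n²: ω_n = √22.33 = 4.725 rad/s and 2ζω_n = 9.8, so ζ = 9.8/(2·4.725) = 1.04.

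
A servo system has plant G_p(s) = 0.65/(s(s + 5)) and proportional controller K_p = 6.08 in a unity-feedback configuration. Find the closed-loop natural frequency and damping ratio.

With unity feedback the closed-loop characteristic equation is s² + 5s + 6.08·0.65 = s² + 5s + 3.952 = 0.
Matching s² + 2ζω_n s + ω_n²: ω_n = √3.952 = 1.988 rad/s and 2ζω_n = 5, so ζ = 5/(2·1.988) = 1.26.

ω_n = 1.99 rad/s, ζ = 1.26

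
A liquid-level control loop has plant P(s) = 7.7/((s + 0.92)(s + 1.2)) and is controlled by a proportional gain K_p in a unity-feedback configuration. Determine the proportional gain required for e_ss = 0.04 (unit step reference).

K_p = 3.44

The loop is type 0, so e_ss(step) = 1/(1 + K_pos) with K_pos = K_p·P(0).
P(0) = 6.975. Require 1/(1 + K_p·6.975) = 0.04, so 1 + 6.975·K_p = 25.
K_p = (25 − 1)/6.975 = 3.44.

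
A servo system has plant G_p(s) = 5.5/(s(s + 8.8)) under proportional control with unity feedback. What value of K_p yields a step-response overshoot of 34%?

From %OS = 100·exp(−πζ/√(1−ζ²)) = 34%, ζ = −ln(0.34)/√(π²+ln²(0.34)) = 0.3248.
Characteristic equation s² + 8.8s + 5.5K_p = 0 gives ζ = 8.8/(2√(5.5K_p)).
Setting ζ = 0.3248: √(5.5K_p) = 8.8/(2·0.3248) = 13.55, so K_p = 183.5/5.5 = 33.4.

K_p = 33.4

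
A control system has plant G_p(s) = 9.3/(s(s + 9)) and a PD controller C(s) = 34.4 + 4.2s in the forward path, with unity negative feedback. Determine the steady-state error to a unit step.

0

The open loop C(s)G_p(s) has a pole at the origin (type 1), so the static position error constant is infinite and e_ss = 1/(1+∞) = 0.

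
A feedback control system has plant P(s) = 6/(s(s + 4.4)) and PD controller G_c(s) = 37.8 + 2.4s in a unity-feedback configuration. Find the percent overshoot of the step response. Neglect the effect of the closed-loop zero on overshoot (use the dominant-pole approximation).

Forward path: (37.8 + 2.4s)·6/(s(s+4.4)). The closed-loop characteristic equation is s² + (4.4 + 6·2.4)s + 6·37.8 = 0.
That is s² + 18.8s + 226.8 = 0, so ω_n = 15.06 rad/s and ζ = 18.8/(2·15.06) = 0.6242.
%OS = 100·exp(−πζ/√(1−ζ²)) = 8.13%.

8.13%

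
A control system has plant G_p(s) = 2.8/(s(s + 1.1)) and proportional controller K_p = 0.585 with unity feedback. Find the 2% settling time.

Closed-loop characteristic equation: s² + 1.1s + 1.638 = 0, so ω_n = 1.28 rad/s and ζ = 1.1/(2·1.28) = 0.4297.
2% settling time T_s ≈ 4/(ζω_n) = 4/0.55 = 7.27 s.

T_s ≈ 7.27 s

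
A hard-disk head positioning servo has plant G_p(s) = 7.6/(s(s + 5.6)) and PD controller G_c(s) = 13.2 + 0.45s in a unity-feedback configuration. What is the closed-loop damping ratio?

ζ = 0.45

Forward path: (13.2 + 0.45s)·7.6/(s(s+5.6)). The closed-loop characteristic equation is s² + (5.6 + 7.6·0.45)s + 7.6·13.2 = 0.
That is s² + 9.02s + 100.3 = 0, so ω_n = 10.02 rad/s and ζ = 9.02/(2·10.02) = 0.4503.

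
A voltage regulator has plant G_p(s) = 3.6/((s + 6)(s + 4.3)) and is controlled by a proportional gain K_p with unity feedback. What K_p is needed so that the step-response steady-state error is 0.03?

K_p = 232

The loop is type 0, so e_ss(step) = 1/(1 + K_pos) with K_pos = K_p·G_p(0).
G_p(0) = 0.1395. Require 1/(1 + K_p·0.1395) = 0.03, so 1 + 0.1395·K_p = 33.33.
K_p = (33.33 − 1)/0.1395 = 232.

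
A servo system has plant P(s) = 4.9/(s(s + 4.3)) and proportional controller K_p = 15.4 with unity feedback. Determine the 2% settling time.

Closed-loop characteristic equation: s² + 4.3s + 75.46 = 0, so ω_n = 8.687 rad/s and ζ = 4.3/(2·8.687) = 0.2475.
2% settling time T_s ≈ 4/(ζω_n) = 4/2.15 = 1.86 s.

T_s ≈ 1.86 s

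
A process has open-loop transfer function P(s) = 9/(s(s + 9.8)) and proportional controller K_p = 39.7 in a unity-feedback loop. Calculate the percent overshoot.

43%

Closed-loop characteristic equation: s² + 9.8s + 357.3 = 0, so ω_n = 18.9 rad/s and ζ = 9.8/(2·18.9) = 0.2592.
%OS = 100·exp(−πζ/√(1−ζ²)) = 100·exp(−π·0.2592/√0.9328) = 43%.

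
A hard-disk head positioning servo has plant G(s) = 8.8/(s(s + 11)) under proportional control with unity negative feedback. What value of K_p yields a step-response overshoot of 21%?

From %OS = 100·exp(−πζ/√(1−ζ²)) = 21%, ζ = −ln(0.21)/√(π²+ln²(0.21)) = 0.4449.
Characteristic equation s² + 11s + 8.8K_p = 0 gives ζ = 11/(2√(8.8K_p)).
Setting ζ = 0.4449: √(8.8K_p) = 11/(2·0.4449) = 12.36, so K_p = 152.8/8.8 = 17.4.

K_p = 17.4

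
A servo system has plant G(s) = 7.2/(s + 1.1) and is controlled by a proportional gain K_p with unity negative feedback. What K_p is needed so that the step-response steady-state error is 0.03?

K_p = 4.94

The loop is type 0, so e_ss(step) = 1/(1 + K_pos) with K_pos = K_p·G(0).
G(0) = 6.545. Require 1/(1 + K_p·6.545) = 0.03, so 1 + 6.545·K_p = 33.33.
K_p = (33.33 − 1)/6.545 = 4.94.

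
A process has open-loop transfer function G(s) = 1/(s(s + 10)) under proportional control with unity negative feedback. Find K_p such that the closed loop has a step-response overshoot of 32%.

From %OS = 100·exp(−πζ/√(1−ζ²)) = 32%, ζ = −ln(0.32)/√(π²+ln²(0.32)) = 0.341.
Characteristic equation s² + 10s + 1K_p = 0 gives ζ = 10/(2√(1K_p)).
Setting ζ = 0.341: √(1K_p) = 10/(2·0.341) = 14.66, so K_p = 215/1 = 215.

K_p = 215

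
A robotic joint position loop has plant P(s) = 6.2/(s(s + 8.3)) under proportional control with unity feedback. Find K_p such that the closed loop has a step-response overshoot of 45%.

From %OS = 100·exp(−πζ/√(1−ζ²)) = 45%, ζ = −ln(0.45)/√(π²+ln²(0.45)) = 0.2463.
Characteristic equation s² + 8.3s + 6.2K_p = 0 gives ζ = 8.3/(2√(6.2K_p)).
Setting ζ = 0.2463: √(6.2K_p) = 8.3/(2·0.2463) = 16.85, so K_p = 283.8/6.2 = 45.8.

K_p = 45.8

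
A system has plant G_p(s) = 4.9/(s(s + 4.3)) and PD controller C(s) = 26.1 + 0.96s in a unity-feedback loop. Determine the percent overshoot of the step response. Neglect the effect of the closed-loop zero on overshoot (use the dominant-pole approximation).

Forward path: (26.1 + 0.96s)·4.9/(s(s+4.3)). The closed-loop characteristic equation is s² + (4.3 + 4.9·0.96)s + 4.9·26.1 = 0.
That is s² + 9.004s + 127.9 = 0, so ω_n = 11.31 rad/s and ζ = 9.004/(2·11.31) = 0.3981.
%OS = 100·exp(−πζ/√(1−ζ²)) = 25.6%.

25.6%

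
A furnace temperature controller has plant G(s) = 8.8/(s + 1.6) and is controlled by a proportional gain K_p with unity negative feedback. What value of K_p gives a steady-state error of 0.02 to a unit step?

K_p = 8.91

For a type-0 loop with proportional control, e_ss = 1/(1 + K_p·G(0)).
G(0) = 5.5. Require 1/(1 + K_p·5.5) = 0.02, so 1 + 5.5·K_p = 50.
K_p = (50 − 1)/5.5 = 8.91.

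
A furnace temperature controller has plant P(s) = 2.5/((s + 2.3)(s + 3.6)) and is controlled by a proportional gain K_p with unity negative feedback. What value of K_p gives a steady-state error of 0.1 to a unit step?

Steady-state error for a unit step on this type-0 loop is 1/(1 + K_p·P(0)).
P(0) = 0.3019. Require 1/(1 + K_p·0.3019) = 0.1, so 1 + 0.3019·K_p = 10.
K_p = (10 − 1)/0.3019 = 29.8.

K_p = 29.8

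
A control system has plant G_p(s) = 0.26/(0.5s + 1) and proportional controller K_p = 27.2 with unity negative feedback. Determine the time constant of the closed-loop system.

Closed loop: T(s) = K_p·G_p/(1+K_p·G_p) = 7.072/(0.5s + 1 + 7.072), with pole at s = −(1 + 7.072)/0.5 = −16.14.
Closed-loop time constant τ = 1/16.14 = 0.0619 s.

τ = 0.0619 s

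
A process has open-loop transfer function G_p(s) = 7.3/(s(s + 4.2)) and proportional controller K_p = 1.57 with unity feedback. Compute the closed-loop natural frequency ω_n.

1 + K_p·G_p(s) = 0 gives s² + 4.2s + 11.46 = 0.
So ω_n² = 11.46 ⇒ ω_n = 3.385 rad/s, and ζ = 4.2/(2ω_n) = 0.62.

ω_n = 3.39 rad/s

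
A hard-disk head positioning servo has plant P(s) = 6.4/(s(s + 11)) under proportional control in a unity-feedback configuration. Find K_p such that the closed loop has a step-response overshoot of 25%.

K_p = 29

From %OS = 100·exp(−πζ/√(1−ζ²)) = 25%, ζ = −ln(0.25)/√(π²+ln²(0.25)) = 0.4037.
Characteristic equation s² + 11s + 6.4K_p = 0 gives ζ = 11/(2√(6.4K_p)).
Setting ζ = 0.4037: √(6.4K_p) = 11/(2·0.4037) = 13.62, so K_p = 185.6/6.4 = 29.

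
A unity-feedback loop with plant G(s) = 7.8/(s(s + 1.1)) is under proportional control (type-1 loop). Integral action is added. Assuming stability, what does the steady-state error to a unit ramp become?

The integrator raises the loop to type 2, so K_v → ∞ and e_ss to a ramp is zero.

0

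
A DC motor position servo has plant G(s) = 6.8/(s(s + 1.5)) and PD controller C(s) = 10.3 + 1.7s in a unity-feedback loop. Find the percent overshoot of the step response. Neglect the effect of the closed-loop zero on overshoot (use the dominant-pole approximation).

Forward path: (10.3 + 1.7s)·6.8/(s(s+1.5)). The closed-loop characteristic equation is s² + (1.5 + 6.8·1.7)s + 6.8·10.3 = 0.
That is s² + 13.06s + 70.04 = 0, so ω_n = 8.369 rad/s and ζ = 13.06/(2·8.369) = 0.7803.
%OS = 100·exp(−πζ/√(1−ζ²)) = 1.99%.

1.99%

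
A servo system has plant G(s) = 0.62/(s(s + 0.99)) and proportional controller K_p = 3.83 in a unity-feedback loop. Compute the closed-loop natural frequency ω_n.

The closed-loop denominator is s(s+0.99) + 3.83·0.62 = s² + 0.99s + 2.375.
Matching s² + 2ζω_n s + ω_n²: ω_n = √2.375 = 1.541 rad/s and 2ζω_n = 0.99, so ζ = 0.99/(2·1.541) = 0.321.

ω_n = 1.54 rad/s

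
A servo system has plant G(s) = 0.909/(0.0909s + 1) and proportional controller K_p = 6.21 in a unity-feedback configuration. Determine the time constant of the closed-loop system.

Closed loop: T(s) = K_p·G/(1+K_p·G) = 5.645/(0.0909s + 1 + 5.645), with pole at s = −(1 + 5.645)/0.0909 = −73.1.
Closed-loop time constant τ = 1/73.1 = 0.0137 s.

τ = 0.0137 s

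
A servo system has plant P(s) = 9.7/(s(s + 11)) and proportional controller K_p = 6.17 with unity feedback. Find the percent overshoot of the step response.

4.18%

Closed-loop characteristic equation: s² + 11s + 59.85 = 0, so ω_n = 7.736 rad/s and ζ = 11/(2·7.736) = 0.7109.
%OS = 100·exp(−πζ/√(1−ζ²)) = 100·exp(−π·0.7109/√0.4946) = 4.18%.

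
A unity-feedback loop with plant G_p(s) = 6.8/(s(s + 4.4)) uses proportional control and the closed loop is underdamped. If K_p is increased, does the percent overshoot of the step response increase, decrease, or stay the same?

increase

ζ = 4.4/(2√(6.8K_p)) decreases as K_p grows; lower damping means more overshoot.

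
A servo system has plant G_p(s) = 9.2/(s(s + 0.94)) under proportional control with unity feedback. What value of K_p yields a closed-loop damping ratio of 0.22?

K_p = 0.496

Closed-loop characteristic equation: s² + 0.94s + K_p·9.2 = 0.
So ω_n = √(9.2K_p) and 2ζω_n = 0.94, giving ζ = 0.94/(2√(9.2K_p)).
Setting ζ = 0.22: √(9.2K_p) = 0.94/(2·0.22) = 2.136, so K_p = 4.564/9.2 = 0.496.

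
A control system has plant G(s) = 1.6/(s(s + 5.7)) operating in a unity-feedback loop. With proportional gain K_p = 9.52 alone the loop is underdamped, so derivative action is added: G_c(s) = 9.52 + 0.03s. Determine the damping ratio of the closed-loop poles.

Forward path: (9.52 + 0.03s)·1.6/(s(s+5.7)). The closed-loop characteristic equation is s² + (5.7 + 1.6·0.03)s + 1.6·9.52 = 0.
That is s² + 5.748s + 15.23 = 0, so ω_n = 3.903 rad/s and ζ = 5.748/(2·3.903) = 0.7364.

ζ = 0.736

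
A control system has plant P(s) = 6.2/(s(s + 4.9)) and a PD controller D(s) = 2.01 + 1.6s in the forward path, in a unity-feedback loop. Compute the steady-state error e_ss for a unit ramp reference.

0.393

The loop has one pole at the origin (type 1). Velocity error constant K_v = lim_{s→0} s·D(s)P(s) = 2.01·6.2/4.9 = 2.543.
Steady-state error to a unit ramp: e_ss = 1/K_v = 0.393.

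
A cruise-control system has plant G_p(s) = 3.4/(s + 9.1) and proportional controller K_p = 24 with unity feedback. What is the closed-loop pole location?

Closed-loop transfer function: T(s) = K_p·G_p(s)/(1 + K_p·G_p(s)) = 81.6/(s + 9.1 + 81.6) = 81.6/(s + 90.7).
The closed-loop pole is at s = −90.7.

s = -90.7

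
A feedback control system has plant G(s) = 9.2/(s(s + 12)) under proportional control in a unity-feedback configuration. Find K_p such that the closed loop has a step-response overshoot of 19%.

From %OS = 100·exp(−πζ/√(1−ζ²)) = 19%, ζ = −ln(0.19)/√(π²+ln²(0.19)) = 0.4673.
Characteristic equation s² + 12s + 9.2K_p = 0 gives ζ = 12/(2√(9.2K_p)).
Setting ζ = 0.4673: √(9.2K_p) = 12/(2·0.4673) = 12.84, so K_p = 164.8/9.2 = 17.9.

K_p = 17.9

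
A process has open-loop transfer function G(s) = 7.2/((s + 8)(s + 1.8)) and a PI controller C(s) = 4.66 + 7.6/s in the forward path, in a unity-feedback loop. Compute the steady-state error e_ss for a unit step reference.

0

The open loop C(s)G(s) has a pole at the origin (type 1), so the static position error constant is infinite and e_ss = 1/(1+∞) = 0.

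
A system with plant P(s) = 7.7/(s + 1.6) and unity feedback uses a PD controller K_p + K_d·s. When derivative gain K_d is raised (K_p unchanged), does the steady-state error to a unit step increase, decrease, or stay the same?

At s = 0 the derivative term contributes nothing: C(0) = K_p regardless of K_d, so K_pos = K_p·P(0) and e_ss are unchanged.

unchanged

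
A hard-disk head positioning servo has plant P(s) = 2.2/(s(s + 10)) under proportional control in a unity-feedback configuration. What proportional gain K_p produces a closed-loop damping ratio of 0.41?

Closed-loop characteristic equation: s² + 10s + K_p·2.2 = 0.
So ω_n = √(2.2K_p) and 2ζω_n = 10, giving ζ = 10/(2√(2.2K_p)).
Setting ζ = 0.41: √(2.2K_p) = 10/(2·0.41) = 12.2, so K_p = 148.7/2.2 = 67.6.

K_p = 67.6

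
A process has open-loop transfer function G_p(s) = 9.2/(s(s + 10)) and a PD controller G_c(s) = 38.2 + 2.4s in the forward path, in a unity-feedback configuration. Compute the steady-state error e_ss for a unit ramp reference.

0.0285

The loop has one pole at the origin (type 1). Velocity error constant K_v = lim_{s→0} s·G_c(s)G_p(s) = 38.2·9.2/10 = 35.14.
Steady-state error to a unit ramp: e_ss = 1/K_v = 0.0285.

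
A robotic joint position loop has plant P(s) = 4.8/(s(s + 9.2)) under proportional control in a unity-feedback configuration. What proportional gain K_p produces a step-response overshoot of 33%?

K_p = 39.8

From %OS = 100·exp(−πζ/√(1−ζ²)) = 33%, ζ = −ln(0.33)/√(π²+ln²(0.33)) = 0.3328.
Characteristic equation s² + 9.2s + 4.8K_p = 0 gives ζ = 9.2/(2√(4.8K_p)).
Setting ζ = 0.3328: √(4.8K_p) = 9.2/(2·0.3328) = 13.82, so K_p = 191.1/4.8 = 39.8.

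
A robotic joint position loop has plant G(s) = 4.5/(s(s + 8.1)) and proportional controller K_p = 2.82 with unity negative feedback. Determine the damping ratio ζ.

With unity feedback the closed-loop characteristic equation is s² + 8.1s + 2.82·4.5 = s² + 8.1s + 12.69 = 0.
Matching s² + 2ζω_n s + ω_n²: ω_n = √12.69 = 3.562 rad/s and 2ζω_n = 8.1, so ζ = 8.1/(2·3.562) = 1.14.

ζ = 1.14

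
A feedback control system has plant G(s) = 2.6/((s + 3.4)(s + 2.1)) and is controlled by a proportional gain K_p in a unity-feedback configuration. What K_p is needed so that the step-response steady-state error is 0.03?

For a type-0 loop with proportional control, e_ss = 1/(1 + K_p·G(0)).
G(0) = 0.3641. Require 1/(1 + K_p·0.3641) = 0.03, so 1 + 0.3641·K_p = 33.33.
K_p = (33.33 − 1)/0.3641 = 88.8.

K_p = 88.8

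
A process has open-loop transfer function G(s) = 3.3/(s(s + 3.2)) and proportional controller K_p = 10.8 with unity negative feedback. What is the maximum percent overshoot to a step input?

41.7%

The closed-loop denominator s² + 3.2s + 35.64 gives ω_n = √35.64 = 5.97 and ζ = 3.2/(2ω_n) = 0.268.
%OS = 100·exp(−πζ/√(1−ζ²)) = 100·exp(−π·0.268/√0.9282) = 41.7%.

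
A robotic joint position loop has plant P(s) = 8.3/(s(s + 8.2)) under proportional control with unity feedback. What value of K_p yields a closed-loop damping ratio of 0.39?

K_p = 13.3

Closed-loop characteristic equation: s² + 8.2s + K_p·8.3 = 0.
So ω_n = √(8.3K_p) and 2ζω_n = 8.2, giving ζ = 8.2/(2√(8.3K_p)).
Setting ζ = 0.39: √(8.3K_p) = 8.2/(2·0.39) = 10.51, so K_p = 110.5/8.3 = 13.3.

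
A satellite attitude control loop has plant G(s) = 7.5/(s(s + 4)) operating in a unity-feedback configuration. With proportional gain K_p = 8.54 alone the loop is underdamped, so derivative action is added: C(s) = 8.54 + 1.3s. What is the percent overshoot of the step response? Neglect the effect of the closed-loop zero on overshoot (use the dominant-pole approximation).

0.513%

Forward path: (8.54 + 1.3s)·7.5/(s(s+4)). The closed-loop characteristic equation is s² + (4 + 7.5·1.3)s + 7.5·8.54 = 0.
That is s² + 13.75s + 64.05 = 0, so ω_n = 8.003 rad/s and ζ = 13.75/(2·8.003) = 0.859.
%OS = 100·exp(−πζ/√(1−ζ²)) = 0.513%.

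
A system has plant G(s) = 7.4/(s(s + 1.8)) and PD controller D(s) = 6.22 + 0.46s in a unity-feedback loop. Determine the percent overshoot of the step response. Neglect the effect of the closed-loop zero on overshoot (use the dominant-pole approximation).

Forward path: (6.22 + 0.46s)·7.4/(s(s+1.8)). The closed-loop characteristic equation is s² + (1.8 + 7.4·0.46)s + 7.4·6.22 = 0.
That is s² + 5.204s + 46.03 = 0, so ω_n = 6.784 rad/s and ζ = 5.204/(2·6.784) = 0.3835.
%OS = 100·exp(−πζ/√(1−ζ²)) = 27.1%.

27.1%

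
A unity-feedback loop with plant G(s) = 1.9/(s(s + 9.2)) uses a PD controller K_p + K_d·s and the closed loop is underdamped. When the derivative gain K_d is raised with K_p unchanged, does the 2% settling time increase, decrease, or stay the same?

Characteristic equation s² + (9.2 + 1.9K_d)s + 1.9K_p = 0: raising K_d increases ζω_n = (9.2+1.9K_d)/2 while the loop stays underdamped, so T_s ≈ 4/(ζω_n) decreases.

decrease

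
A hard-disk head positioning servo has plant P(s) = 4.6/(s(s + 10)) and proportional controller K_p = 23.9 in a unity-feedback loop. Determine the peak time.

Closed-loop characteristic equation: s² + 10s + 109.9 = 0, so ω_n = 10.49 rad/s and ζ = 10/(2·10.49) = 0.4769.
Damped frequency ω_d = ω_n√(1−ζ²) = 9.216 rad/s, so peak time T_p = π/ω_d = 0.341 s.

T_p = 0.341 s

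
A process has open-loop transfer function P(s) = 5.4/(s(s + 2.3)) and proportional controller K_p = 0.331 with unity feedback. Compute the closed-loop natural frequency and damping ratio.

ω_n = 1.34 rad/s, ζ = 0.86

1 + K_p·P(s) = 0 gives s² + 2.3s + 1.787 = 0.
So ω_n² = 1.787 ⇒ ω_n = 1.337 rad/s, and ζ = 2.3/(2ω_n) = 0.86.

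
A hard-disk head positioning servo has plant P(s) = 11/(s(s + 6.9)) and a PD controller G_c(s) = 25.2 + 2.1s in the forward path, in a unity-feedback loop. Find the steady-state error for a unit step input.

The open loop G_c(s)P(s) has a pole at the origin (type 1), so the static position error constant is infinite and e_ss = 1/(1+∞) = 0.

0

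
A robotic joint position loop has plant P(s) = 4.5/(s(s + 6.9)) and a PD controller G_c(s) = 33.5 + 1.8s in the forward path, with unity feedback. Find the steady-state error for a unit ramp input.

The loop has one pole at the origin (type 1). Velocity error constant K_v = lim_{s→0} s·G_c(s)P(s) = 33.5·4.5/6.9 = 21.85.
Steady-state error to a unit ramp: e_ss = 1/K_v = 0.0458.

0.0458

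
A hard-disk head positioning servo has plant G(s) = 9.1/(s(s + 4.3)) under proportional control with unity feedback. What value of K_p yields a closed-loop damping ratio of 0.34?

Closed-loop characteristic equation: s² + 4.3s + K_p·9.1 = 0.
So ω_n = √(9.1K_p) and 2ζω_n = 4.3, giving ζ = 4.3/(2√(9.1K_p)).
Setting ζ = 0.34: √(9.1K_p) = 4.3/(2·0.34) = 6.324, so K_p = 39.99/9.1 = 4.39.

K_p = 4.39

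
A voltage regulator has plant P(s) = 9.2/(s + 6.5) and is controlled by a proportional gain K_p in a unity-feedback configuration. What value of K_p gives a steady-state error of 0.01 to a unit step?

For a type-0 loop with proportional control, e_ss = 1/(1 + K_p·P(0)).
P(0) = 1.415. Require 1/(1 + K_p·1.415) = 0.01, so 1 + 1.415·K_p = 100.
K_p = (100 − 1)/1.415 = 69.9.

K_p = 69.9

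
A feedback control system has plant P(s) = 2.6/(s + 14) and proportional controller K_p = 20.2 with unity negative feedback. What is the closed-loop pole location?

Closed-loop transfer function: T(s) = K_p·P(s)/(1 + K_p·P(s)) = 52.52/(s + 14 + 52.52) = 52.52/(s + 66.52).
The closed-loop pole is at s = −66.52.

s = -66.52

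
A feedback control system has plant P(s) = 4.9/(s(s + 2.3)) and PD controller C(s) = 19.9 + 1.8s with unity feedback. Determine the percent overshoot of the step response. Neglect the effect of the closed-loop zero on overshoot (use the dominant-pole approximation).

Forward path: (19.9 + 1.8s)·4.9/(s(s+2.3)). The closed-loop characteristic equation is s² + (2.3 + 4.9·1.8)s + 4.9·19.9 = 0.
That is s² + 11.12s + 97.51 = 0, so ω_n = 9.875 rad/s and ζ = 11.12/(2·9.875) = 0.5631.
%OS = 100·exp(−πζ/√(1−ζ²)) = 11.8%.

11.8%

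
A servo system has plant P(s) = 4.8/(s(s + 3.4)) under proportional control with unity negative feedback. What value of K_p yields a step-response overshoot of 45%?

K_p = 9.92

From %OS = 100·exp(−πζ/√(1−ζ²)) = 45%, ζ = −ln(0.45)/√(π²+ln²(0.45)) = 0.2463.
Characteristic equation s² + 3.4s + 4.8K_p = 0 gives ζ = 3.4/(2√(4.8K_p)).
Setting ζ = 0.2463: √(4.8K_p) = 3.4/(2·0.2463) = 6.901, so K_p = 47.62/4.8 = 9.92.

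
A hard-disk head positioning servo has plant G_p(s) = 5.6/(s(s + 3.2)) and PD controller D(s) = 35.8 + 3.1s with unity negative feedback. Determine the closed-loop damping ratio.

ζ = 0.726

Forward path: (35.8 + 3.1s)·5.6/(s(s+3.2)). The closed-loop characteristic equation is s² + (3.2 + 5.6·3.1)s + 5.6·35.8 = 0.
That is s² + 20.56s + 200.5 = 0, so ω_n = 14.16 rad/s and ζ = 20.56/(2·14.16) = 0.726.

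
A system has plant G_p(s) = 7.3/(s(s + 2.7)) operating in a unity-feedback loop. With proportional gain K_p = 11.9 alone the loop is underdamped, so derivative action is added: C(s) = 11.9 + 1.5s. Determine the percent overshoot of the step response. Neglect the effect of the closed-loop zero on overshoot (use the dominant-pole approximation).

3.41%

Forward path: (11.9 + 1.5s)·7.3/(s(s+2.7)). The closed-loop characteristic equation is s² + (2.7 + 7.3·1.5)s + 7.3·11.9 = 0.
That is s² + 13.65s + 86.87 = 0, so ω_n = 9.32 rad/s and ζ = 13.65/(2·9.32) = 0.7323.
%OS = 100·exp(−πζ/√(1−ζ²)) = 3.41%.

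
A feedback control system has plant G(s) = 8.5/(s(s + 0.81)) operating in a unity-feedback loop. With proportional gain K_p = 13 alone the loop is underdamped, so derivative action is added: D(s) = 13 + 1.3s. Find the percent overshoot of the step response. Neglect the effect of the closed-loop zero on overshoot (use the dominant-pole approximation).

Forward path: (13 + 1.3s)·8.5/(s(s+0.81)). The closed-loop characteristic equation is s² + (0.81 + 8.5·1.3)s + 8.5·13 = 0.
That is s² + 11.86s + 110.5 = 0, so ω_n = 10.51 rad/s and ζ = 11.86/(2·10.51) = 0.5641.
%OS = 100·exp(−πζ/√(1−ζ²)) = 11.7%.

11.7%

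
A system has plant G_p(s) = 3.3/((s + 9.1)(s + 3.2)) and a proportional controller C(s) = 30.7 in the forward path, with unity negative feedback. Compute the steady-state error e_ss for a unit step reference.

The loop is type 0. Static position error constant K_pos = C(0)·G_p(0) = 30.7·0.1133 = 3.479.
Steady-state error to a unit step: e_ss = 1/(1+K_pos) = 1/4.479 = 0.223.

0.223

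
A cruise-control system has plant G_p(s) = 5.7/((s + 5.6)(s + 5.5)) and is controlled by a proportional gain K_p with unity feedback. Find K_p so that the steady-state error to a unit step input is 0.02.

For a type-0 loop with proportional control, e_ss = 1/(1 + K_p·G_p(0)).
G_p(0) = 0.1851. Require 1/(1 + K_p·0.1851) = 0.02, so 1 + 0.1851·K_p = 50.
K_p = (50 − 1)/0.1851 = 265.

K_p = 265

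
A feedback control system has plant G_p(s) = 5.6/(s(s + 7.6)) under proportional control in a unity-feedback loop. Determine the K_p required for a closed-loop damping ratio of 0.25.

K_p = 41.3

Closed-loop characteristic equation: s² + 7.6s + K_p·5.6 = 0.
So ω_n = √(5.6K_p) and 2ζω_n = 7.6, giving ζ = 7.6/(2√(5.6K_p)).
Setting ζ = 0.25: √(5.6K_p) = 7.6/(2·0.25) = 15.2, so K_p = 231/5.6 = 41.3.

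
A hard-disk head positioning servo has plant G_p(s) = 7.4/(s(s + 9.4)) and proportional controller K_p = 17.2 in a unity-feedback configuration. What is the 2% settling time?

Closed-loop characteristic equation: s² + 9.4s + 127.3 = 0, so ω_n = 11.28 rad/s and ζ = 9.4/(2·11.28) = 0.4166.
2% settling time T_s ≈ 4/(ζω_n) = 4/4.7 = 0.851 s.

T_s ≈ 0.851 s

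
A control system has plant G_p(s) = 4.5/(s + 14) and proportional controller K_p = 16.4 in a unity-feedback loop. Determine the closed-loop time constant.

Closed-loop transfer function: T(s) = K_p·G_p(s)/(1 + K_p·G_p(s)) = 73.8/(s + 14 + 73.8) = 73.8/(s + 87.8).
Time constant τ = 1/87.8 = 0.0114 s.

τ = 0.0114 s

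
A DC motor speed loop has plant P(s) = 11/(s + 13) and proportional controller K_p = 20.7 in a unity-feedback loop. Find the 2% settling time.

T_s ≈ 0.0166 s

Closed-loop transfer function: T(s) = K_p·P(s)/(1 + K_p·P(s)) = 227.7/(s + 13 + 227.7) = 227.7/(s + 240.7).
Time constant τ = 1/240.7 = 0.004155 s, so the 2% settling time is about 4τ = 0.0166 s.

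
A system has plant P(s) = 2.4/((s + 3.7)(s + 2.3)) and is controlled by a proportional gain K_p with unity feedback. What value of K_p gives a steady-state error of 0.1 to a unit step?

The loop is type 0, so e_ss(step) = 1/(1 + K_pos) with K_pos = K_p·P(0).
P(0) = 0.282. Require 1/(1 + K_p·0.282) = 0.1, so 1 + 0.282·K_p = 10.
K_p = (10 − 1)/0.282 = 31.9.

K_p = 31.9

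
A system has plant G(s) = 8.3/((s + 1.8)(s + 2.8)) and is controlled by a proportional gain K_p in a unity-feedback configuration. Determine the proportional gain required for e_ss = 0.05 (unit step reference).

Steady-state error for a unit step on this type-0 loop is 1/(1 + K_p·G(0)).
G(0) = 1.647. Require 1/(1 + K_p·1.647) = 0.05, so 1 + 1.647·K_p = 20.
K_p = (20 − 1)/1.647 = 11.5.

K_p = 11.5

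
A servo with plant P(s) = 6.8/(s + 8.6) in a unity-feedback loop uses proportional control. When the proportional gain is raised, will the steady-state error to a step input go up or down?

e_ss = 1/(1 + K_p·P(0)); a larger K_p raises the denominator, so e_ss decreases.

decrease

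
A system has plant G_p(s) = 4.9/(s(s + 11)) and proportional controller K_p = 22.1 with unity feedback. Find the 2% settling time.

T_s ≈ 0.727 s

From 1 + K_pG_p(s) = 0: s² + 11s + 108.3 = 0 ⇒ ω_n = 10.41, ζ = 0.5285.
2% settling time T_s ≈ 4/(ζω_n) = 4/5.5 = 0.727 s.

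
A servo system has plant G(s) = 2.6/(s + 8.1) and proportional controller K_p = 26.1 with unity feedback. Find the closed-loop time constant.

τ = 0.0132 s

Closed-loop transfer function: T(s) = K_p·G(s)/(1 + K_p·G(s)) = 67.86/(s + 8.1 + 67.86) = 67.86/(s + 75.96).
Time constant τ = 1/75.96 = 0.0132 s.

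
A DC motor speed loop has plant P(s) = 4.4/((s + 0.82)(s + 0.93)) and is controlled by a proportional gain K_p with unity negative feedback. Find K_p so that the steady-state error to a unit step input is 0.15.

Steady-state error for a unit step on this type-0 loop is 1/(1 + K_p·P(0)).
P(0) = 5.77. Require 1/(1 + K_p·5.77) = 0.15, so 1 + 5.77·K_p = 6.667.
K_p = (6.667 − 1)/5.77 = 0.982.

K_p = 0.982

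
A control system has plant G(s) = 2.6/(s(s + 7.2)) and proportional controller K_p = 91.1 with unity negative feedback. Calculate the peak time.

T_p = 0.21 s

From 1 + K_pG(s) = 0: s² + 7.2s + 236.9 = 0 ⇒ ω_n = 15.39, ζ = 0.2339.
Damped frequency ω_d = ω_n√(1−ζ²) = 14.96 rad/s, so peak time T_p = π/ω_d = 0.21 s.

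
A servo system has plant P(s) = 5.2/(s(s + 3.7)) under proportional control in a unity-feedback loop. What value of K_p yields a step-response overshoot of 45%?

From %OS = 100·exp(−πζ/√(1−ζ²)) = 45%, ζ = −ln(0.45)/√(π²+ln²(0.45)) = 0.2463.
Characteristic equation s² + 3.7s + 5.2K_p = 0 gives ζ = 3.7/(2√(5.2K_p)).
Setting ζ = 0.2463: √(5.2K_p) = 3.7/(2·0.2463) = 7.51, so K_p = 56.4/5.2 = 10.8.

K_p = 10.8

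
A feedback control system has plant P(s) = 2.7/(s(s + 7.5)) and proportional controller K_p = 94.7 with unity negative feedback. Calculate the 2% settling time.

T_s ≈ 1.07 s

The closed-loop denominator s² + 7.5s + 255.7 gives ω_n = √255.7 = 15.99 and ζ = 7.5/(2ω_n) = 0.2345.
2% settling time T_s ≈ 4/(ζω_n) = 4/3.75 = 1.07 s.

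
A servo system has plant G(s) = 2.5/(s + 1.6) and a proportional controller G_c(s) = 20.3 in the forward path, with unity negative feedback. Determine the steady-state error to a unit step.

The loop is type 0. Static position error constant K_pos = G_c(0)·G(0) = 20.3·1.562 = 31.72.
Steady-state error to a unit step: e_ss = 1/(1+K_pos) = 1/32.72 = 0.0306.

0.0306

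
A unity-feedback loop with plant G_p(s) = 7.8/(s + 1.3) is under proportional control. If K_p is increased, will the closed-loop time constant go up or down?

Closed-loop pole is at s = −(1.3+K_p·7.8); larger K_p moves it further left, so τ = 1/(1.3+K_p·7.8) decreases.

decrease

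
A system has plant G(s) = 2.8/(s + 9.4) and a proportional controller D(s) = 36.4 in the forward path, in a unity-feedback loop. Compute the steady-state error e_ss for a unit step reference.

0.0844

The loop is type 0. Static position error constant K_pos = D(0)·G(0) = 36.4·0.2979 = 10.84.
Steady-state error to a unit step: e_ss = 1/(1+K_pos) = 1/11.84 = 0.0844.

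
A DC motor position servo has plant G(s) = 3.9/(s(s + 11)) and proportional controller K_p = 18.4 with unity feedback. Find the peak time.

T_p = 0.488 s

Closed-loop characteristic equation: s² + 11s + 71.76 = 0, so ω_n = 8.471 rad/s and ζ = 11/(2·8.471) = 0.6493.
Damped frequency ω_d = ω_n√(1−ζ²) = 6.443 rad/s, so peak time T_p = π/ω_d = 0.488 s.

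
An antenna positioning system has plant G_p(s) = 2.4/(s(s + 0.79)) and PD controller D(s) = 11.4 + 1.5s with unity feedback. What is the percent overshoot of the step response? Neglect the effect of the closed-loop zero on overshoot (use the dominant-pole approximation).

23.4%

Forward path: (11.4 + 1.5s)·2.4/(s(s+0.79)). The closed-loop characteristic equation is s² + (0.79 + 2.4·1.5)s + 2.4·11.4 = 0.
That is s² + 4.39s + 27.36 = 0, so ω_n = 5.231 rad/s and ζ = 4.39/(2·5.231) = 0.4196.
%OS = 100·exp(−πζ/√(1−ζ²)) = 23.4%.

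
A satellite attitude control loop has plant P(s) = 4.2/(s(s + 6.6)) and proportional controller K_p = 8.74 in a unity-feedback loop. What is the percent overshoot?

13%

From 1 + K_pP(s) = 0: s² + 6.6s + 36.71 = 0 ⇒ ω_n = 6.059, ζ = 0.5447.
%OS = 100·exp(−πζ/√(1−ζ²)) = 100·exp(−π·0.5447/√0.7033) = 13%.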